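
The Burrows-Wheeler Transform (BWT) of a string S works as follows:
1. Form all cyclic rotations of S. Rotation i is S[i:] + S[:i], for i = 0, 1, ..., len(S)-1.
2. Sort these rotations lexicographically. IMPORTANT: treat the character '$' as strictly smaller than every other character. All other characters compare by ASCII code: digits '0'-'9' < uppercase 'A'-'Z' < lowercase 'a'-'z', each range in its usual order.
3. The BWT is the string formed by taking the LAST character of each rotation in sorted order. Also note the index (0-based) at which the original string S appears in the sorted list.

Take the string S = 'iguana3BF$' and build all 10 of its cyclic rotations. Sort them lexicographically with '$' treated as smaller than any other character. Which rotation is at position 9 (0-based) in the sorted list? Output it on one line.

Answer: uana3BF$ig

Derivation:
All 10 rotations (rotation i = S[i:]+S[:i]):
  rot[0] = iguana3BF$
  rot[1] = guana3BF$i
  rot[2] = uana3BF$ig
  rot[3] = ana3BF$igu
  rot[4] = na3BF$igua
  rot[5] = a3BF$iguan
  rot[6] = 3BF$iguana
  rot[7] = BF$iguana3
  rot[8] = F$iguana3B
  rot[9] = $iguana3BF
Sorted (with $ < everything):
  sorted[0] = $iguana3BF
  sorted[1] = 3BF$iguana
  sorted[2] = BF$iguana3
  sorted[3] = F$iguana3B
  sorted[4] = a3BF$iguan
  sorted[5] = ana3BF$igu
  sorted[6] = guana3BF$i
  sorted[7] = iguana3BF$
  sorted[8] = na3BF$igua
  sorted[9] = uana3BF$ig
sorted[9] = uana3BF$ig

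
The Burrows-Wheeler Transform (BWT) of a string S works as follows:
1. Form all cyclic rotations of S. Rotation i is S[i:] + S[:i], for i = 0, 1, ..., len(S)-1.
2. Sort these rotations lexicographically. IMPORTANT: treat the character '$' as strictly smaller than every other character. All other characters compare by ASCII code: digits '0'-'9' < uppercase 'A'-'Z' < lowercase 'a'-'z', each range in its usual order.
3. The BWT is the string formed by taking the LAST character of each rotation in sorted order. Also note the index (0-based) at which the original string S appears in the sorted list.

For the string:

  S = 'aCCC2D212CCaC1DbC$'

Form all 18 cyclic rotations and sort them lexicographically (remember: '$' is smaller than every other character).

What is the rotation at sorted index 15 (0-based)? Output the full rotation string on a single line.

Answer: aC1DbC$aCCC2D212CC

Derivation:
All 18 rotations (rotation i = S[i:]+S[:i]):
  rot[0] = aCCC2D212CCaC1DbC$
  rot[1] = CCC2D212CCaC1DbC$a
  rot[2] = CC2D212CCaC1DbC$aC
  rot[3] = C2D212CCaC1DbC$aCC
  rot[4] = 2D212CCaC1DbC$aCCC
  rot[5] = D212CCaC1DbC$aCCC2
  rot[6] = 212CCaC1DbC$aCCC2D
  rot[7] = 12CCaC1DbC$aCCC2D2
  rot[8] = 2CCaC1DbC$aCCC2D21
  rot[9] = CCaC1DbC$aCCC2D212
  rot[10] = CaC1DbC$aCCC2D212C
  rot[11] = aC1DbC$aCCC2D212CC
  rot[12] = C1DbC$aCCC2D212CCa
  rot[13] = 1DbC$aCCC2D212CCaC
  rot[14] = DbC$aCCC2D212CCaC1
  rot[15] = bC$aCCC2D212CCaC1D
  rot[16] = C$aCCC2D212CCaC1Db
  rot[17] = $aCCC2D212CCaC1DbC
Sorted (with $ < everything):
  sorted[0] = $aCCC2D212CCaC1DbC
  sorted[1] = 12CCaC1DbC$aCCC2D2
  sorted[2] = 1DbC$aCCC2D212CCaC
  sorted[3] = 212CCaC1DbC$aCCC2D
  sorted[4] = 2CCaC1DbC$aCCC2D21
  sorted[5] = 2D212CCaC1DbC$aCCC
  sorted[6] = C$aCCC2D212CCaC1Db
  sorted[7] = C1DbC$aCCC2D212CCa
  sorted[8] = C2D212CCaC1DbC$aCC
  sorted[9] = CC2D212CCaC1DbC$aC
  sorted[10] = CCC2D212CCaC1DbC$a
  sorted[11] = CCaC1DbC$aCCC2D212
  sorted[12] = CaC1DbC$aCCC2D212C
  sorted[13] = D212CCaC1DbC$aCCC2
  sorted[14] = DbC$aCCC2D212CCaC1
  sorted[15] = aC1DbC$aCCC2D212CC
  sorted[16] = aCCC2D212CCaC1DbC$
  sorted[17] = bC$aCCC2D212CCaC1D
sorted[15] = aC1DbC$aCCC2D212CC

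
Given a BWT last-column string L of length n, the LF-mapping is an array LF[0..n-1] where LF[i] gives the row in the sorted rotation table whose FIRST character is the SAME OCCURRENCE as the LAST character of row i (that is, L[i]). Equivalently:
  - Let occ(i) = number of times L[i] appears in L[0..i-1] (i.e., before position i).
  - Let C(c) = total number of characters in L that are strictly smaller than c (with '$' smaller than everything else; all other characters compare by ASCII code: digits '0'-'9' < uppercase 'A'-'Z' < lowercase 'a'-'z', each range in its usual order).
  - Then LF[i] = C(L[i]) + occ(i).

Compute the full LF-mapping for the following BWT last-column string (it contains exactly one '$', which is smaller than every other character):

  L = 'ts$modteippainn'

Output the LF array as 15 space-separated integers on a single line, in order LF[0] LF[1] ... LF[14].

Char counts: '$':1, 'a':1, 'd':1, 'e':1, 'i':2, 'm':1, 'n':2, 'o':1, 'p':2, 's':1, 't':2
C (first-col start): C('$')=0, C('a')=1, C('d')=2, C('e')=3, C('i')=4, C('m')=6, C('n')=7, C('o')=9, C('p')=10, C('s')=12, C('t')=13
L[0]='t': occ=0, LF[0]=C('t')+0=13+0=13
L[1]='s': occ=0, LF[1]=C('s')+0=12+0=12
L[2]='$': occ=0, LF[2]=C('$')+0=0+0=0
L[3]='m': occ=0, LF[3]=C('m')+0=6+0=6
L[4]='o': occ=0, LF[4]=C('o')+0=9+0=9
L[5]='d': occ=0, LF[5]=C('d')+0=2+0=2
L[6]='t': occ=1, LF[6]=C('t')+1=13+1=14
L[7]='e': occ=0, LF[7]=C('e')+0=3+0=3
L[8]='i': occ=0, LF[8]=C('i')+0=4+0=4
L[9]='p': occ=0, LF[9]=C('p')+0=10+0=10
L[10]='p': occ=1, LF[10]=C('p')+1=10+1=11
L[11]='a': occ=0, LF[11]=C('a')+0=1+0=1
L[12]='i': occ=1, LF[12]=C('i')+1=4+1=5
L[13]='n': occ=0, LF[13]=C('n')+0=7+0=7
L[14]='n': occ=1, LF[14]=C('n')+1=7+1=8

Answer: 13 12 0 6 9 2 14 3 4 10 11 1 5 7 8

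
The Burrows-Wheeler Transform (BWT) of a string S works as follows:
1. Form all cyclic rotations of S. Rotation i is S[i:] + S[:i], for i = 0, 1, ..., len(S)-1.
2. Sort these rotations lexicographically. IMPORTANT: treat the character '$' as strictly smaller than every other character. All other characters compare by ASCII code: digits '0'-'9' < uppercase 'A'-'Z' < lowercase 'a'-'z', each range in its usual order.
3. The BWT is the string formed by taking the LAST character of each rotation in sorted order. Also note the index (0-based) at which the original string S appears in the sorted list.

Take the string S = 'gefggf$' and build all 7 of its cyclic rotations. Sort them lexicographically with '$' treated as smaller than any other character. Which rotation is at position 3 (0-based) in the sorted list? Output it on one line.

All 7 rotations (rotation i = S[i:]+S[:i]):
  rot[0] = gefggf$
  rot[1] = efggf$g
  rot[2] = fggf$ge
  rot[3] = ggf$gef
  rot[4] = gf$gefg
  rot[5] = f$gefgg
  rot[6] = $gefggf
Sorted (with $ < everything):
  sorted[0] = $gefggf
  sorted[1] = efggf$g
  sorted[2] = f$gefgg
  sorted[3] = fggf$ge
  sorted[4] = gefggf$
  sorted[5] = gf$gefg
  sorted[6] = ggf$gef
sorted[3] = fggf$ge

Answer: fggf$ge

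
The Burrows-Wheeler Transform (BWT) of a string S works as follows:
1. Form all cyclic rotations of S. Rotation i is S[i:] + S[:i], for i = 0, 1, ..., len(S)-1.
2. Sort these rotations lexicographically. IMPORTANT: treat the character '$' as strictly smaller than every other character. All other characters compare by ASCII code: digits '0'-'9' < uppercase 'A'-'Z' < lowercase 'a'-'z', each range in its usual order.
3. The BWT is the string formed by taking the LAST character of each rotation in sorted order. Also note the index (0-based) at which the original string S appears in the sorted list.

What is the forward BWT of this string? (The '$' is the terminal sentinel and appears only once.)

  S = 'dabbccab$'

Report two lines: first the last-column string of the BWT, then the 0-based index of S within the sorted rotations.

Answer: bcdaabcb$
8

Derivation:
All 9 rotations (rotation i = S[i:]+S[:i]):
  rot[0] = dabbccab$
  rot[1] = abbccab$d
  rot[2] = bbccab$da
  rot[3] = bccab$dab
  rot[4] = ccab$dabb
  rot[5] = cab$dabbc
  rot[6] = ab$dabbcc
  rot[7] = b$dabbcca
  rot[8] = $dabbccab
Sorted (with $ < everything):
  sorted[0] = $dabbccab  (last char: 'b')
  sorted[1] = ab$dabbcc  (last char: 'c')
  sorted[2] = abbccab$d  (last char: 'd')
  sorted[3] = b$dabbcca  (last char: 'a')
  sorted[4] = bbccab$da  (last char: 'a')
  sorted[5] = bccab$dab  (last char: 'b')
  sorted[6] = cab$dabbc  (last char: 'c')
  sorted[7] = ccab$dabb  (last char: 'b')
  sorted[8] = dabbccab$  (last char: '$')
Last column: bcdaabcb$
Original string S is at sorted index 8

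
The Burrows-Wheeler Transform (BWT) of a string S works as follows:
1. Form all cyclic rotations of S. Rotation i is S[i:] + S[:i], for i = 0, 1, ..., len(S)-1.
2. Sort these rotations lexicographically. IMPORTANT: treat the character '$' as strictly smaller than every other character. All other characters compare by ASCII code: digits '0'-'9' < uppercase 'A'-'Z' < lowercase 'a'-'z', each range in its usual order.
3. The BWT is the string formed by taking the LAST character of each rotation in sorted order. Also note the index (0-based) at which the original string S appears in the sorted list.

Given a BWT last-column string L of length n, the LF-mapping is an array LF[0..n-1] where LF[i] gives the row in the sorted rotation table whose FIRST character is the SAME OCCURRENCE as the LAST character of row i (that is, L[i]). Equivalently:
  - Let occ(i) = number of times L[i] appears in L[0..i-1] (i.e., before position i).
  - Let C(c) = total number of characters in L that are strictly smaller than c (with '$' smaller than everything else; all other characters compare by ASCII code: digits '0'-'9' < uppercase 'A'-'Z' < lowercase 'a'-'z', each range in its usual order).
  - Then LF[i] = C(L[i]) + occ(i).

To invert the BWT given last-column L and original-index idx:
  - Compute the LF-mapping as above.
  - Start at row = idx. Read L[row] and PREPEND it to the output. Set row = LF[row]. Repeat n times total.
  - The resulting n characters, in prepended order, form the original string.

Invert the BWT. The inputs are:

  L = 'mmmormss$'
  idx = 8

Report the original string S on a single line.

LF mapping: 1 2 3 5 6 4 7 8 0
Walk LF starting at row 8, prepending L[row]:
  step 1: row=8, L[8]='$', prepend. Next row=LF[8]=0
  step 2: row=0, L[0]='m', prepend. Next row=LF[0]=1
  step 3: row=1, L[1]='m', prepend. Next row=LF[1]=2
  step 4: row=2, L[2]='m', prepend. Next row=LF[2]=3
  step 5: row=3, L[3]='o', prepend. Next row=LF[3]=5
  step 6: row=5, L[5]='m', prepend. Next row=LF[5]=4
  step 7: row=4, L[4]='r', prepend. Next row=LF[4]=6
  step 8: row=6, L[6]='s', prepend. Next row=LF[6]=7
  step 9: row=7, L[7]='s', prepend. Next row=LF[7]=8
Reversed output: ssrmommm$

Answer: ssrmommm$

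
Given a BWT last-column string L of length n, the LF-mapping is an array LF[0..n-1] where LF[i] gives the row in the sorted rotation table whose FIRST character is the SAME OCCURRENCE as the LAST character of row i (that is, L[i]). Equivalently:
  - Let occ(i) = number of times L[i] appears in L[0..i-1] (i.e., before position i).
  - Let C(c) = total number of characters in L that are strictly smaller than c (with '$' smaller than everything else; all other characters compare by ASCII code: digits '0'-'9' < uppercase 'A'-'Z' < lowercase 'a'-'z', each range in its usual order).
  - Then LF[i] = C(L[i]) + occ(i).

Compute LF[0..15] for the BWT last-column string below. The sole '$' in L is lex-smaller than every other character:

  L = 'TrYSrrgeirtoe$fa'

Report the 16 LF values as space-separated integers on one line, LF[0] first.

Answer: 2 11 3 1 12 13 8 5 9 14 15 10 6 0 7 4

Derivation:
Char counts: '$':1, 'S':1, 'T':1, 'Y':1, 'a':1, 'e':2, 'f':1, 'g':1, 'i':1, 'o':1, 'r':4, 't':1
C (first-col start): C('$')=0, C('S')=1, C('T')=2, C('Y')=3, C('a')=4, C('e')=5, C('f')=7, C('g')=8, C('i')=9, C('o')=10, C('r')=11, C('t')=15
L[0]='T': occ=0, LF[0]=C('T')+0=2+0=2
L[1]='r': occ=0, LF[1]=C('r')+0=11+0=11
L[2]='Y': occ=0, LF[2]=C('Y')+0=3+0=3
L[3]='S': occ=0, LF[3]=C('S')+0=1+0=1
L[4]='r': occ=1, LF[4]=C('r')+1=11+1=12
L[5]='r': occ=2, LF[5]=C('r')+2=11+2=13
L[6]='g': occ=0, LF[6]=C('g')+0=8+0=8
L[7]='e': occ=0, LF[7]=C('e')+0=5+0=5
L[8]='i': occ=0, LF[8]=C('i')+0=9+0=9
L[9]='r': occ=3, LF[9]=C('r')+3=11+3=14
L[10]='t': occ=0, LF[10]=C('t')+0=15+0=15
L[11]='o': occ=0, LF[11]=C('o')+0=10+0=10
L[12]='e': occ=1, LF[12]=C('e')+1=5+1=6
L[13]='$': occ=0, LF[13]=C('$')+0=0+0=0
L[14]='f': occ=0, LF[14]=C('f')+0=7+0=7
L[15]='a': occ=0, LF[15]=C('a')+0=4+0=4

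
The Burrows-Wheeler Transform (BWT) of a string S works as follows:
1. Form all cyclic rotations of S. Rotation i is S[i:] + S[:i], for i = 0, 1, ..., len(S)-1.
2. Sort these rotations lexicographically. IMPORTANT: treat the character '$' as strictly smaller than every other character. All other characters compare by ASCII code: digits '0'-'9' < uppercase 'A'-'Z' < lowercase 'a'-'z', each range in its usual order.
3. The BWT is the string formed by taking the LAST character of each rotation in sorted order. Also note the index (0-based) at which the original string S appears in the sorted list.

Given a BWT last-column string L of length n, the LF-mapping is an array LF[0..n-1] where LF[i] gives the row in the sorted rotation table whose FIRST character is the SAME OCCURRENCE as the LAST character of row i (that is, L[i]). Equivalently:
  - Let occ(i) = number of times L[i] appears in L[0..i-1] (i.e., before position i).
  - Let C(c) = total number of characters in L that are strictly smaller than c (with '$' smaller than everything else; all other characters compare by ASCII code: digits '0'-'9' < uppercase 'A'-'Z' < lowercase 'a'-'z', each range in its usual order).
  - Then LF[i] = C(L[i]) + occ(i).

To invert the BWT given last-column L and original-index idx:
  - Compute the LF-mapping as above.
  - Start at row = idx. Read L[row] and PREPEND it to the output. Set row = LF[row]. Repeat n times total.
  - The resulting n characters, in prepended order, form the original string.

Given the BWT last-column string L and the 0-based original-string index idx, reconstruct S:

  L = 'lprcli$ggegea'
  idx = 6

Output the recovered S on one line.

Answer: giggleparcel$

Derivation:
LF mapping: 9 11 12 2 10 8 0 5 6 3 7 4 1
Walk LF starting at row 6, prepending L[row]:
  step 1: row=6, L[6]='$', prepend. Next row=LF[6]=0
  step 2: row=0, L[0]='l', prepend. Next row=LF[0]=9
  step 3: row=9, L[9]='e', prepend. Next row=LF[9]=3
  step 4: row=3, L[3]='c', prepend. Next row=LF[3]=2
  step 5: row=2, L[2]='r', prepend. Next row=LF[2]=12
  step 6: row=12, L[12]='a', prepend. Next row=LF[12]=1
  step 7: row=1, L[1]='p', prepend. Next row=LF[1]=11
  step 8: row=11, L[11]='e', prepend. Next row=LF[11]=4
  step 9: row=4, L[4]='l', prepend. Next row=LF[4]=10
  step 10: row=10, L[10]='g', prepend. Next row=LF[10]=7
  step 11: row=7, L[7]='g', prepend. Next row=LF[7]=5
  step 12: row=5, L[5]='i', prepend. Next row=LF[5]=8
  step 13: row=8, L[8]='g', prepend. Next row=LF[8]=6
Reversed output: giggleparcel$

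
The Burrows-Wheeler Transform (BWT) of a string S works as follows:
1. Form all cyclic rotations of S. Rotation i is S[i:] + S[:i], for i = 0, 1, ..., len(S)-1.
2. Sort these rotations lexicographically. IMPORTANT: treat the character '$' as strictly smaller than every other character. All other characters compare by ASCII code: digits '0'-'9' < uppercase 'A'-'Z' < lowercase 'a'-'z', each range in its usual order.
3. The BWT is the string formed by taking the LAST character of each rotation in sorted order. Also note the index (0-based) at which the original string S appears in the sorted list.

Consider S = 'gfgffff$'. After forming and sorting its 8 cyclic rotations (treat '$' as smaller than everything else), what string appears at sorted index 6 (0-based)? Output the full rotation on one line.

All 8 rotations (rotation i = S[i:]+S[:i]):
  rot[0] = gfgffff$
  rot[1] = fgffff$g
  rot[2] = gffff$gf
  rot[3] = ffff$gfg
  rot[4] = fff$gfgf
  rot[5] = ff$gfgff
  rot[6] = f$gfgfff
  rot[7] = $gfgffff
Sorted (with $ < everything):
  sorted[0] = $gfgffff
  sorted[1] = f$gfgfff
  sorted[2] = ff$gfgff
  sorted[3] = fff$gfgf
  sorted[4] = ffff$gfg
  sorted[5] = fgffff$g
  sorted[6] = gffff$gf
  sorted[7] = gfgffff$
sorted[6] = gffff$gf

Answer: gffff$gf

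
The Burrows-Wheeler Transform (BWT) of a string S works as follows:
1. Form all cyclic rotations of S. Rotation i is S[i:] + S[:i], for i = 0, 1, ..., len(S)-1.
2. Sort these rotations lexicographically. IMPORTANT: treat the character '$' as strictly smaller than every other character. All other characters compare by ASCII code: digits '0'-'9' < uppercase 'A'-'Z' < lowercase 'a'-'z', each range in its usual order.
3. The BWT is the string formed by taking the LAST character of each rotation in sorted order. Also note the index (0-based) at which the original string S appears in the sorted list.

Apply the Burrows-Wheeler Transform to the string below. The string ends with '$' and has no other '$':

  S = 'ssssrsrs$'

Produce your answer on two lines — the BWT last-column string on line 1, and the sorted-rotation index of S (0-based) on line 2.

All 9 rotations (rotation i = S[i:]+S[:i]):
  rot[0] = ssssrsrs$
  rot[1] = sssrsrs$s
  rot[2] = ssrsrs$ss
  rot[3] = srsrs$sss
  rot[4] = rsrs$ssss
  rot[5] = srs$ssssr
  rot[6] = rs$ssssrs
  rot[7] = s$ssssrsr
  rot[8] = $ssssrsrs
Sorted (with $ < everything):
  sorted[0] = $ssssrsrs  (last char: 's')
  sorted[1] = rs$ssssrs  (last char: 's')
  sorted[2] = rsrs$ssss  (last char: 's')
  sorted[3] = s$ssssrsr  (last char: 'r')
  sorted[4] = srs$ssssr  (last char: 'r')
  sorted[5] = srsrs$sss  (last char: 's')
  sorted[6] = ssrsrs$ss  (last char: 's')
  sorted[7] = sssrsrs$s  (last char: 's')
  sorted[8] = ssssrsrs$  (last char: '$')
Last column: sssrrsss$
Original string S is at sorted index 8

Answer: sssrrsss$
8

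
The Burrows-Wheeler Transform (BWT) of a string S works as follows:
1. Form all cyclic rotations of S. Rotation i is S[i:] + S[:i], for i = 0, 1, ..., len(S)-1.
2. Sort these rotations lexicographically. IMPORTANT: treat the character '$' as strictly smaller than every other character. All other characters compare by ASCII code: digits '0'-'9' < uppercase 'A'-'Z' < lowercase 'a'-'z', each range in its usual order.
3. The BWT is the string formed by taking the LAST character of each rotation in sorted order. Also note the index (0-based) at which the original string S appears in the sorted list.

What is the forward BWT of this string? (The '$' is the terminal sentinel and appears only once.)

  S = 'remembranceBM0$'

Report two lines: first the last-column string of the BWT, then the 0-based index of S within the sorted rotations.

All 15 rotations (rotation i = S[i:]+S[:i]):
  rot[0] = remembranceBM0$
  rot[1] = emembranceBM0$r
  rot[2] = membranceBM0$re
  rot[3] = embranceBM0$rem
  rot[4] = mbranceBM0$reme
  rot[5] = branceBM0$remem
  rot[6] = ranceBM0$rememb
  rot[7] = anceBM0$remembr
  rot[8] = nceBM0$remembra
  rot[9] = ceBM0$remembran
  rot[10] = eBM0$remembranc
  rot[11] = BM0$remembrance
  rot[12] = M0$remembranceB
  rot[13] = 0$remembranceBM
  rot[14] = $remembranceBM0
Sorted (with $ < everything):
  sorted[0] = $remembranceBM0  (last char: '0')
  sorted[1] = 0$remembranceBM  (last char: 'M')
  sorted[2] = BM0$remembrance  (last char: 'e')
  sorted[3] = M0$remembranceB  (last char: 'B')
  sorted[4] = anceBM0$remembr  (last char: 'r')
  sorted[5] = branceBM0$remem  (last char: 'm')
  sorted[6] = ceBM0$remembran  (last char: 'n')
  sorted[7] = eBM0$remembranc  (last char: 'c')
  sorted[8] = embranceBM0$rem  (last char: 'm')
  sorted[9] = emembranceBM0$r  (last char: 'r')
  sorted[10] = mbranceBM0$reme  (last char: 'e')
  sorted[11] = membranceBM0$re  (last char: 'e')
  sorted[12] = nceBM0$remembra  (last char: 'a')
  sorted[13] = ranceBM0$rememb  (last char: 'b')
  sorted[14] = remembranceBM0$  (last char: '$')
Last column: 0MeBrmncmreeab$
Original string S is at sorted index 14

Answer: 0MeBrmncmreeab$
14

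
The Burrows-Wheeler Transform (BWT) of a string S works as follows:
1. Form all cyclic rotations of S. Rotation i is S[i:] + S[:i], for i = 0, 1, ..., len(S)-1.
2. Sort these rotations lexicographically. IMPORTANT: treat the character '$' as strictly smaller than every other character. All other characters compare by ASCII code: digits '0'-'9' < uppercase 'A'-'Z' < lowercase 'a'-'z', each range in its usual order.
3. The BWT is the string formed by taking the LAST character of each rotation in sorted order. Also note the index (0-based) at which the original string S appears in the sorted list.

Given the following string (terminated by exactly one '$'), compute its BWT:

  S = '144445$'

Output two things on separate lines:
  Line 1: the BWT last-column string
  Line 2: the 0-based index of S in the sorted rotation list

Answer: 5$14444
1

Derivation:
All 7 rotations (rotation i = S[i:]+S[:i]):
  rot[0] = 144445$
  rot[1] = 44445$1
  rot[2] = 4445$14
  rot[3] = 445$144
  rot[4] = 45$1444
  rot[5] = 5$14444
  rot[6] = $144445
Sorted (with $ < everything):
  sorted[0] = $144445  (last char: '5')
  sorted[1] = 144445$  (last char: '$')
  sorted[2] = 44445$1  (last char: '1')
  sorted[3] = 4445$14  (last char: '4')
  sorted[4] = 445$144  (last char: '4')
  sorted[5] = 45$1444  (last char: '4')
  sorted[6] = 5$14444  (last char: '4')
Last column: 5$14444
Original string S is at sorted index 1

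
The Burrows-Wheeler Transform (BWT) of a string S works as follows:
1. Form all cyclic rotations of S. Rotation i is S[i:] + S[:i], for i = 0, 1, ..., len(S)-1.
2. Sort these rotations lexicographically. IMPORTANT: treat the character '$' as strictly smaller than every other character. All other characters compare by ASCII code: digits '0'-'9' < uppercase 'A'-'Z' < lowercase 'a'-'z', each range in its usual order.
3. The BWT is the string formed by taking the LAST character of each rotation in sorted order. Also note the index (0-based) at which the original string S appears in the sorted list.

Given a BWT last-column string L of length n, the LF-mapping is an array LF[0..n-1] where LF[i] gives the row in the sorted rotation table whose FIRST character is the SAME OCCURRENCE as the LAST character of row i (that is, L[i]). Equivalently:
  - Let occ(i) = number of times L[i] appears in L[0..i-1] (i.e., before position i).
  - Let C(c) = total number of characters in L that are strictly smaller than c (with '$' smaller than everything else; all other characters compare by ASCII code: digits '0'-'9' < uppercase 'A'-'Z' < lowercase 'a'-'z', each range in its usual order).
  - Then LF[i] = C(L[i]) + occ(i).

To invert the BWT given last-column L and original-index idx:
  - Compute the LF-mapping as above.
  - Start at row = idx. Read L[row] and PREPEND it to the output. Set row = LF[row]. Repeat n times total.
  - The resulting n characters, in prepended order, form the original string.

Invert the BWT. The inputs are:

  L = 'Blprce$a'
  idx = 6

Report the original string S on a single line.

Answer: parcelB$

Derivation:
LF mapping: 1 5 6 7 3 4 0 2
Walk LF starting at row 6, prepending L[row]:
  step 1: row=6, L[6]='$', prepend. Next row=LF[6]=0
  step 2: row=0, L[0]='B', prepend. Next row=LF[0]=1
  step 3: row=1, L[1]='l', prepend. Next row=LF[1]=5
  step 4: row=5, L[5]='e', prepend. Next row=LF[5]=4
  step 5: row=4, L[4]='c', prepend. Next row=LF[4]=3
  step 6: row=3, L[3]='r', prepend. Next row=LF[3]=7
  step 7: row=7, L[7]='a', prepend. Next row=LF[7]=2
  step 8: row=2, L[2]='p', prepend. Next row=LF[2]=6
Reversed output: parcelB$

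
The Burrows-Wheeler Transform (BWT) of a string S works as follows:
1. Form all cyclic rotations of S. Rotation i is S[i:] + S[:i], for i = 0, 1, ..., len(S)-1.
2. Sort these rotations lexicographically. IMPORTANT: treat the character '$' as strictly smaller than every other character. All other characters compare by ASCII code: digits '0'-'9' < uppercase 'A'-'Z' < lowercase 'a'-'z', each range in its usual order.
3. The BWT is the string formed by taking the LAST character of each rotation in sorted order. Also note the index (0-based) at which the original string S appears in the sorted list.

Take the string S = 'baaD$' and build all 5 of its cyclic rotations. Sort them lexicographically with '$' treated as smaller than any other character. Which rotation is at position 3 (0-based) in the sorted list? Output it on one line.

All 5 rotations (rotation i = S[i:]+S[:i]):
  rot[0] = baaD$
  rot[1] = aaD$b
  rot[2] = aD$ba
  rot[3] = D$baa
  rot[4] = $baaD
Sorted (with $ < everything):
  sorted[0] = $baaD
  sorted[1] = D$baa
  sorted[2] = aD$ba
  sorted[3] = aaD$b
  sorted[4] = baaD$
sorted[3] = aaD$b

Answer: aaD$b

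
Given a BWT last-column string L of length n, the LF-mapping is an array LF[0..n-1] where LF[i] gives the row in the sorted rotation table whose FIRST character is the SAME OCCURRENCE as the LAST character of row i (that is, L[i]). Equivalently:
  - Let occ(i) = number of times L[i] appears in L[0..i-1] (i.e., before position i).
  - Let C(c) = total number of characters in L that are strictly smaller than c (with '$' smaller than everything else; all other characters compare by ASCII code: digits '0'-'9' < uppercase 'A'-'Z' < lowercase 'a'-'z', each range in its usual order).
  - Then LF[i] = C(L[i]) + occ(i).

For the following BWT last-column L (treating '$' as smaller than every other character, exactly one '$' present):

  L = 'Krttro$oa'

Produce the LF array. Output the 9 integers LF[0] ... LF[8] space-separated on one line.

Char counts: '$':1, 'K':1, 'a':1, 'o':2, 'r':2, 't':2
C (first-col start): C('$')=0, C('K')=1, C('a')=2, C('o')=3, C('r')=5, C('t')=7
L[0]='K': occ=0, LF[0]=C('K')+0=1+0=1
L[1]='r': occ=0, LF[1]=C('r')+0=5+0=5
L[2]='t': occ=0, LF[2]=C('t')+0=7+0=7
L[3]='t': occ=1, LF[3]=C('t')+1=7+1=8
L[4]='r': occ=1, LF[4]=C('r')+1=5+1=6
L[5]='o': occ=0, LF[5]=C('o')+0=3+0=3
L[6]='$': occ=0, LF[6]=C('$')+0=0+0=0
L[7]='o': occ=1, LF[7]=C('o')+1=3+1=4
L[8]='a': occ=0, LF[8]=C('a')+0=2+0=2

Answer: 1 5 7 8 6 3 0 4 2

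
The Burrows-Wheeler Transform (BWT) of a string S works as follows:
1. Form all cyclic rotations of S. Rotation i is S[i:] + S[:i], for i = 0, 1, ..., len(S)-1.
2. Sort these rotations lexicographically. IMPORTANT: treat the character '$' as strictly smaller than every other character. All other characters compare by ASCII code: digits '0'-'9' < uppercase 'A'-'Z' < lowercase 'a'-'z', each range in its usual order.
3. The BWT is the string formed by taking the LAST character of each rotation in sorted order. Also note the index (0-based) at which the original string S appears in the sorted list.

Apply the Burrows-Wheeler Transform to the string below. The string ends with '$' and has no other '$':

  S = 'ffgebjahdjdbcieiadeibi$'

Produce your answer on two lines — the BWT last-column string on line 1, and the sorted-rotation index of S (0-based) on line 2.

Answer: iijdiebjahgid$ffabeecbd
13

Derivation:
All 23 rotations (rotation i = S[i:]+S[:i]):
  rot[0] = ffgebjahdjdbcieiadeibi$
  rot[1] = fgebjahdjdbcieiadeibi$f
  rot[2] = gebjahdjdbcieiadeibi$ff
  rot[3] = ebjahdjdbcieiadeibi$ffg
  rot[4] = bjahdjdbcieiadeibi$ffge
  rot[5] = jahdjdbcieiadeibi$ffgeb
  rot[6] = ahdjdbcieiadeibi$ffgebj
  rot[7] = hdjdbcieiadeibi$ffgebja
  rot[8] = djdbcieiadeibi$ffgebjah
  rot[9] = jdbcieiadeibi$ffgebjahd
  rot[10] = dbcieiadeibi$ffgebjahdj
  rot[11] = bcieiadeibi$ffgebjahdjd
  rot[12] = cieiadeibi$ffgebjahdjdb
  rot[13] = ieiadeibi$ffgebjahdjdbc
  rot[14] = eiadeibi$ffgebjahdjdbci
  rot[15] = iadeibi$ffgebjahdjdbcie
  rot[16] = adeibi$ffgebjahdjdbciei
  rot[17] = deibi$ffgebjahdjdbcieia
  rot[18] = eibi$ffgebjahdjdbcieiad
  rot[19] = ibi$ffgebjahdjdbcieiade
  rot[20] = bi$ffgebjahdjdbcieiadei
  rot[21] = i$ffgebjahdjdbcieiadeib
  rot[22] = $ffgebjahdjdbcieiadeibi
Sorted (with $ < everything):
  sorted[0] = $ffgebjahdjdbcieiadeibi  (last char: 'i')
  sorted[1] = adeibi$ffgebjahdjdbciei  (last char: 'i')
  sorted[2] = ahdjdbcieiadeibi$ffgebj  (last char: 'j')
  sorted[3] = bcieiadeibi$ffgebjahdjd  (last char: 'd')
  sorted[4] = bi$ffgebjahdjdbcieiadei  (last char: 'i')
  sorted[5] = bjahdjdbcieiadeibi$ffge  (last char: 'e')
  sorted[6] = cieiadeibi$ffgebjahdjdb  (last char: 'b')
  sorted[7] = dbcieiadeibi$ffgebjahdj  (last char: 'j')
  sorted[8] = deibi$ffgebjahdjdbcieia  (last char: 'a')
  sorted[9] = djdbcieiadeibi$ffgebjah  (last char: 'h')
  sorted[10] = ebjahdjdbcieiadeibi$ffg  (last char: 'g')
  sorted[11] = eiadeibi$ffgebjahdjdbci  (last char: 'i')
  sorted[12] = eibi$ffgebjahdjdbcieiad  (last char: 'd')
  sorted[13] = ffgebjahdjdbcieiadeibi$  (last char: '$')
  sorted[14] = fgebjahdjdbcieiadeibi$f  (last char: 'f')
  sorted[15] = gebjahdjdbcieiadeibi$ff  (last char: 'f')
  sorted[16] = hdjdbcieiadeibi$ffgebja  (last char: 'a')
  sorted[17] = i$ffgebjahdjdbcieiadeib  (last char: 'b')
  sorted[18] = iadeibi$ffgebjahdjdbcie  (last char: 'e')
  sorted[19] = ibi$ffgebjahdjdbcieiade  (last char: 'e')
  sorted[20] = ieiadeibi$ffgebjahdjdbc  (last char: 'c')
  sorted[21] = jahdjdbcieiadeibi$ffgeb  (last char: 'b')
  sorted[22] = jdbcieiadeibi$ffgebjahd  (last char: 'd')
Last column: iijdiebjahgid$ffabeecbd
Original string S is at sorted index 13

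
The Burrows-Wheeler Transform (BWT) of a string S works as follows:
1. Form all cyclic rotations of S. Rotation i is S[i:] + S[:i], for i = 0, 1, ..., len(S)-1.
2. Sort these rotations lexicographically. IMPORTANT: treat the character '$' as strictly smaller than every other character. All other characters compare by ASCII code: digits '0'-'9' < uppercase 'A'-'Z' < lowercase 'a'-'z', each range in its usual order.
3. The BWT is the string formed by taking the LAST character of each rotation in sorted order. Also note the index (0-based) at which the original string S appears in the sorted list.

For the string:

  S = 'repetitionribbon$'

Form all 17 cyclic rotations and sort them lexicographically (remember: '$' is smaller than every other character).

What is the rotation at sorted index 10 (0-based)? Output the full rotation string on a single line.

All 17 rotations (rotation i = S[i:]+S[:i]):
  rot[0] = repetitionribbon$
  rot[1] = epetitionribbon$r
  rot[2] = petitionribbon$re
  rot[3] = etitionribbon$rep
  rot[4] = titionribbon$repe
  rot[5] = itionribbon$repet
  rot[6] = tionribbon$repeti
  rot[7] = ionribbon$repetit
  rot[8] = onribbon$repetiti
  rot[9] = nribbon$repetitio
  rot[10] = ribbon$repetition
  rot[11] = ibbon$repetitionr
  rot[12] = bbon$repetitionri
  rot[13] = bon$repetitionrib
  rot[14] = on$repetitionribb
  rot[15] = n$repetitionribbo
  rot[16] = $repetitionribbon
Sorted (with $ < everything):
  sorted[0] = $repetitionribbon
  sorted[1] = bbon$repetitionri
  sorted[2] = bon$repetitionrib
  sorted[3] = epetitionribbon$r
  sorted[4] = etitionribbon$rep
  sorted[5] = ibbon$repetitionr
  sorted[6] = ionribbon$repetit
  sorted[7] = itionribbon$repet
  sorted[8] = n$repetitionribbo
  sorted[9] = nribbon$repetitio
  sorted[10] = on$repetitionribb
  sorted[11] = onribbon$repetiti
  sorted[12] = petitionribbon$re
  sorted[13] = repetitionribbon$
  sorted[14] = ribbon$repetition
  sorted[15] = tionribbon$repeti
  sorted[16] = titionribbon$repe
sorted[10] = on$repetitionribb

Answer: on$repetitionribb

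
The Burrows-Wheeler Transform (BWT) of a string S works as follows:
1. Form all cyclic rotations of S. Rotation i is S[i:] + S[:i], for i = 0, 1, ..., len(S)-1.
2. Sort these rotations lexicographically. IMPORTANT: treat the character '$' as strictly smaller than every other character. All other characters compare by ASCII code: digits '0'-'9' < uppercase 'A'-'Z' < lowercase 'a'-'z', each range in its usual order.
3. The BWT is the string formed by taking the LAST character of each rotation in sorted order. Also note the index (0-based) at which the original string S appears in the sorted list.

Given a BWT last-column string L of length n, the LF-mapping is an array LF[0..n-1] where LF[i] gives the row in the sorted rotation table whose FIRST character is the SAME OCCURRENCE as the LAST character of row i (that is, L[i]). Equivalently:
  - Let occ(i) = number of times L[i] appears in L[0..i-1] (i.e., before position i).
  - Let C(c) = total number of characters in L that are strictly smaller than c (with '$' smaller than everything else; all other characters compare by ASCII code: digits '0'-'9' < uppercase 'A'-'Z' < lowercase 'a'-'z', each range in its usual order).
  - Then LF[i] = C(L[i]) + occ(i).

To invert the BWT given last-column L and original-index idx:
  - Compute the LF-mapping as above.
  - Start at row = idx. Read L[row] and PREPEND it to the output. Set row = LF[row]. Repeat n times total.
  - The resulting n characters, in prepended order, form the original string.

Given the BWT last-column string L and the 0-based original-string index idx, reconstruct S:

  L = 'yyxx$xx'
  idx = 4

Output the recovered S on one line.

LF mapping: 5 6 1 2 0 3 4
Walk LF starting at row 4, prepending L[row]:
  step 1: row=4, L[4]='$', prepend. Next row=LF[4]=0
  step 2: row=0, L[0]='y', prepend. Next row=LF[0]=5
  step 3: row=5, L[5]='x', prepend. Next row=LF[5]=3
  step 4: row=3, L[3]='x', prepend. Next row=LF[3]=2
  step 5: row=2, L[2]='x', prepend. Next row=LF[2]=1
  step 6: row=1, L[1]='y', prepend. Next row=LF[1]=6
  step 7: row=6, L[6]='x', prepend. Next row=LF[6]=4
Reversed output: xyxxxy$

Answer: xyxxxy$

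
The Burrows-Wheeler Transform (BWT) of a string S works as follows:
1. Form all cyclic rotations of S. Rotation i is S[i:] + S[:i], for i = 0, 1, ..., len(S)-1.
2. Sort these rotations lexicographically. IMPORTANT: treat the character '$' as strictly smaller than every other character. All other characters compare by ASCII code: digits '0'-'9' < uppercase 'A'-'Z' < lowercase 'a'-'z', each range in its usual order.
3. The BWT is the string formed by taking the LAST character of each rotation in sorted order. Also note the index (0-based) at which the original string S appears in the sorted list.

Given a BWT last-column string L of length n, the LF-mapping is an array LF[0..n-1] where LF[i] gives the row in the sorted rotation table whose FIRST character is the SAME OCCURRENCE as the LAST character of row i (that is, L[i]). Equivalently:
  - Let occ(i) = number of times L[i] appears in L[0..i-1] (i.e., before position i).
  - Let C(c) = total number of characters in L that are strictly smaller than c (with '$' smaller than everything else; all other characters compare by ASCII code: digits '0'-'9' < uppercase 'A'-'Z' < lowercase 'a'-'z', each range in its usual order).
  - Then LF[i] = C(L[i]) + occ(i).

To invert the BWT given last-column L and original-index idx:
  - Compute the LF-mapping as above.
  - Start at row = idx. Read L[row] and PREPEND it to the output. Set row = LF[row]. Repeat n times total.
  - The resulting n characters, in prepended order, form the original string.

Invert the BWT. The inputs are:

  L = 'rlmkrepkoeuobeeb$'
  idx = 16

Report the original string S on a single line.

Answer: umbrelbookkeeper$

Derivation:
LF mapping: 14 9 10 7 15 3 13 8 11 4 16 12 1 5 6 2 0
Walk LF starting at row 16, prepending L[row]:
  step 1: row=16, L[16]='$', prepend. Next row=LF[16]=0
  step 2: row=0, L[0]='r', prepend. Next row=LF[0]=14
  step 3: row=14, L[14]='e', prepend. Next row=LF[14]=6
  step 4: row=6, L[6]='p', prepend. Next row=LF[6]=13
  step 5: row=13, L[13]='e', prepend. Next row=LF[13]=5
  step 6: row=5, L[5]='e', prepend. Next row=LF[5]=3
  step 7: row=3, L[3]='k', prepend. Next row=LF[3]=7
  step 8: row=7, L[7]='k', prepend. Next row=LF[7]=8
  step 9: row=8, L[8]='o', prepend. Next row=LF[8]=11
  step 10: row=11, L[11]='o', prepend. Next row=LF[11]=12
  step 11: row=12, L[12]='b', prepend. Next row=LF[12]=1
  step 12: row=1, L[1]='l', prepend. Next row=LF[1]=9
  step 13: row=9, L[9]='e', prepend. Next row=LF[9]=4
  step 14: row=4, L[4]='r', prepend. Next row=LF[4]=15
  step 15: row=15, L[15]='b', prepend. Next row=LF[15]=2
  step 16: row=2, L[2]='m', prepend. Next row=LF[2]=10
  step 17: row=10, L[10]='u', prepend. Next row=LF[10]=16
Reversed output: umbrelbookkeeper$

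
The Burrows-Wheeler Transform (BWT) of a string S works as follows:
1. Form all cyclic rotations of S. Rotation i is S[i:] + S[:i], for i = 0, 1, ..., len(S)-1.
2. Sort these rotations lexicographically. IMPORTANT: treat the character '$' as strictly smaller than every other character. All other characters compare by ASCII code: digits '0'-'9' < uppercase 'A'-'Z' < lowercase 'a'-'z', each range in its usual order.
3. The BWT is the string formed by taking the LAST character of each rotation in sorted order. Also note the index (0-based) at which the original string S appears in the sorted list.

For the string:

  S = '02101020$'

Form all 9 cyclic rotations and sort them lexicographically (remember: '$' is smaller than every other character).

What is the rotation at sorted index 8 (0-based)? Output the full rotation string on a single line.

All 9 rotations (rotation i = S[i:]+S[:i]):
  rot[0] = 02101020$
  rot[1] = 2101020$0
  rot[2] = 101020$02
  rot[3] = 01020$021
  rot[4] = 1020$0210
  rot[5] = 020$02101
  rot[6] = 20$021010
  rot[7] = 0$0210102
  rot[8] = $02101020
Sorted (with $ < everything):
  sorted[0] = $02101020
  sorted[1] = 0$0210102
  sorted[2] = 01020$021
  sorted[3] = 020$02101
  sorted[4] = 02101020$
  sorted[5] = 101020$02
  sorted[6] = 1020$0210
  sorted[7] = 20$021010
  sorted[8] = 2101020$0
sorted[8] = 2101020$0

Answer: 2101020$0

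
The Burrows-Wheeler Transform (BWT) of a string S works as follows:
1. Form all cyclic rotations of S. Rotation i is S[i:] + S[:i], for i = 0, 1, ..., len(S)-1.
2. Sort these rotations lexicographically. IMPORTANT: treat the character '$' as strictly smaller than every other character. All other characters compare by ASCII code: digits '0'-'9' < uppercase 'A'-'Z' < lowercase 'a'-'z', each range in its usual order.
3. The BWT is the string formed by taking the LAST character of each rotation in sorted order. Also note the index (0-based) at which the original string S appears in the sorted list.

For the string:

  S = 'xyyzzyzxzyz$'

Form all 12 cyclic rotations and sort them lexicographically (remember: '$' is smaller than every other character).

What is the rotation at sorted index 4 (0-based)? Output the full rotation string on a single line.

Answer: yz$xyyzzyzxz

Derivation:
All 12 rotations (rotation i = S[i:]+S[:i]):
  rot[0] = xyyzzyzxzyz$
  rot[1] = yyzzyzxzyz$x
  rot[2] = yzzyzxzyz$xy
  rot[3] = zzyzxzyz$xyy
  rot[4] = zyzxzyz$xyyz
  rot[5] = yzxzyz$xyyzz
  rot[6] = zxzyz$xyyzzy
  rot[7] = xzyz$xyyzzyz
  rot[8] = zyz$xyyzzyzx
  rot[9] = yz$xyyzzyzxz
  rot[10] = z$xyyzzyzxzy
  rot[11] = $xyyzzyzxzyz
Sorted (with $ < everything):
  sorted[0] = $xyyzzyzxzyz
  sorted[1] = xyyzzyzxzyz$
  sorted[2] = xzyz$xyyzzyz
  sorted[3] = yyzzyzxzyz$x
  sorted[4] = yz$xyyzzyzxz
  sorted[5] = yzxzyz$xyyzz
  sorted[6] = yzzyzxzyz$xy
  sorted[7] = z$xyyzzyzxzy
  sorted[8] = zxzyz$xyyzzy
  sorted[9] = zyz$xyyzzyzx
  sorted[10] = zyzxzyz$xyyz
  sorted[11] = zzyzxzyz$xyy
sorted[4] = yz$xyyzzyzxz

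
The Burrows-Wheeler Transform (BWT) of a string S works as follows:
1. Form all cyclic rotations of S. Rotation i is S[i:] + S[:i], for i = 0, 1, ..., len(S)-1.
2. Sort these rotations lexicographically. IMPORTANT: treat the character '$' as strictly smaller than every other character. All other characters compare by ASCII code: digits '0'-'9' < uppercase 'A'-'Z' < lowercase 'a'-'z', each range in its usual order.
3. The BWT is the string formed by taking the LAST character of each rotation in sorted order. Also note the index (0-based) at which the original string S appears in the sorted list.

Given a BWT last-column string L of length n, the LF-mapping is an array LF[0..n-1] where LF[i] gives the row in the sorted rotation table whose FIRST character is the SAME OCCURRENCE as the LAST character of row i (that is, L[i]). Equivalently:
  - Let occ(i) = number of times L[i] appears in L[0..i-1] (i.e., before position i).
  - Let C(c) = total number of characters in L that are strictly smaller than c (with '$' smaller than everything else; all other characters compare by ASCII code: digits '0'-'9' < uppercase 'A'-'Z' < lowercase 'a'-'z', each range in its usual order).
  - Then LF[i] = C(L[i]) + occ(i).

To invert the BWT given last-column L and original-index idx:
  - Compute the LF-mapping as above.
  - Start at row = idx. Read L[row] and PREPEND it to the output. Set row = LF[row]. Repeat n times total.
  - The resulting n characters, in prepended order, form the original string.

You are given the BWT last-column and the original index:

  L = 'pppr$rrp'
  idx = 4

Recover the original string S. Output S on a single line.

Answer: prrrppp$

Derivation:
LF mapping: 1 2 3 5 0 6 7 4
Walk LF starting at row 4, prepending L[row]:
  step 1: row=4, L[4]='$', prepend. Next row=LF[4]=0
  step 2: row=0, L[0]='p', prepend. Next row=LF[0]=1
  step 3: row=1, L[1]='p', prepend. Next row=LF[1]=2
  step 4: row=2, L[2]='p', prepend. Next row=LF[2]=3
  step 5: row=3, L[3]='r', prepend. Next row=LF[3]=5
  step 6: row=5, L[5]='r', prepend. Next row=LF[5]=6
  step 7: row=6, L[6]='r', prepend. Next row=LF[6]=7
  step 8: row=7, L[7]='p', prepend. Next row=LF[7]=4
Reversed output: prrrppp$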